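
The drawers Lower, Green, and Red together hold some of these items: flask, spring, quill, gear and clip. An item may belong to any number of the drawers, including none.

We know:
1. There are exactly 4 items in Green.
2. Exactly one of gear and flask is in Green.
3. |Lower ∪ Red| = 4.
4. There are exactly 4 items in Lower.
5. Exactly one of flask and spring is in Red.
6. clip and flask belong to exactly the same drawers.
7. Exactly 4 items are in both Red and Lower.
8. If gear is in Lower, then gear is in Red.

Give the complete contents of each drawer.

Lower = {clip, flask, gear, quill}; Green = {clip, flask, quill, spring}; Red = {clip, flask, gear, quill}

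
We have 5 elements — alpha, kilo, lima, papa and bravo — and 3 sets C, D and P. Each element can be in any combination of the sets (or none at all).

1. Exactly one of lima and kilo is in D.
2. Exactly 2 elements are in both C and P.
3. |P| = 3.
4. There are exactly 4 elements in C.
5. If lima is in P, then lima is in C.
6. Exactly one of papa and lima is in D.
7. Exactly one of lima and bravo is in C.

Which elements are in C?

C = {alpha, kilo, lima, papa}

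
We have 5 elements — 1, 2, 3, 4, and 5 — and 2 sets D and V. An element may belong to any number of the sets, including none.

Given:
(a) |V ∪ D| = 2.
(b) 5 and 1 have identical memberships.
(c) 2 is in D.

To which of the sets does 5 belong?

From (c): 2 ∈ D.
Suppose 5 ∈ D: no assignment then satisfies all the clues, so 5 ∉ D.

5: none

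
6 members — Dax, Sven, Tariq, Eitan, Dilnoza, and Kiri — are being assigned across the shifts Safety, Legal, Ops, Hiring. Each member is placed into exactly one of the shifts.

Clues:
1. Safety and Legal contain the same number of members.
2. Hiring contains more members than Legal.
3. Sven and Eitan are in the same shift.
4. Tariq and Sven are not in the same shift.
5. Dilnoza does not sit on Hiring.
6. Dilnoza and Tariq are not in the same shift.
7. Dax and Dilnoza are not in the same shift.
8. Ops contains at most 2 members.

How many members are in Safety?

1

From (5): Dilnoza ∉ Hiring.
Suppose Sven ∈ Safety: no assignment then satisfies all the clues, so Sven ∉ Safety.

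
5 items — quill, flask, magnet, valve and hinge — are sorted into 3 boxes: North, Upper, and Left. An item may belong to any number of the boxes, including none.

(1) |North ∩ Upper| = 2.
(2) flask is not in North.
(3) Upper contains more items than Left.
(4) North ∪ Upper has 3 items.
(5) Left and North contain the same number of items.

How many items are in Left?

2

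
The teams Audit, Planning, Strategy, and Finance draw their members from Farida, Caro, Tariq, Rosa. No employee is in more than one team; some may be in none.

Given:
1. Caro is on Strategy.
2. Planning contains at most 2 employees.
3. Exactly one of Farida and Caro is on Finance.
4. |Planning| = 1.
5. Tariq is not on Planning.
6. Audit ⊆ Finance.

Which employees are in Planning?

From (1): Caro ∈ Strategy.
From (5): Tariq ∉ Planning.
(3) (exactly one): Farida ∈ Finance.
(4): only 1 candidates remain for Planning, so all are in.

Planning = {Rosa}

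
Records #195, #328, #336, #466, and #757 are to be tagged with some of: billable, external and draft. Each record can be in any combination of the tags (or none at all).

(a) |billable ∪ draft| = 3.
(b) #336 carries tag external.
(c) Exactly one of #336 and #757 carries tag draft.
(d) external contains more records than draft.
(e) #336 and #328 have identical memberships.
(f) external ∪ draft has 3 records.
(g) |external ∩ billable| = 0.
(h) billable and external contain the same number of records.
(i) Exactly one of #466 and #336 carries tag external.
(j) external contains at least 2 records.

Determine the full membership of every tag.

billable = {#195, #466}; external = {#328, #336}; draft = {#757}

From (b): #336 ∈ external.
(e): #328 matches #336: #328 ∈ external.
(i) (exactly one): #466 ∉ external.
Suppose #195 ∉ billable: no assignment then satisfies all the clues, so #195 ∈ billable.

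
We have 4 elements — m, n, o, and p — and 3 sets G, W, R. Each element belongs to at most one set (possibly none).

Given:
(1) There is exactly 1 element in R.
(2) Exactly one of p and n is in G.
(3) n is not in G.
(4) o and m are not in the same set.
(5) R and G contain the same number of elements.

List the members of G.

G = {p}

From (3): n ∉ G.
(2) (exactly one): p ∈ G.
Suppose m ∈ G: no assignment then satisfies all the clues, so m ∉ G.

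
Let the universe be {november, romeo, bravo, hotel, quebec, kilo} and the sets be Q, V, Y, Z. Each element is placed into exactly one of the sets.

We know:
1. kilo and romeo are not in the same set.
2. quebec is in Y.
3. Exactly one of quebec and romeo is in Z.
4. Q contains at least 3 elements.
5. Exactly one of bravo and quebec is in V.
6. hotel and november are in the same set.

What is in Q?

Q = {hotel, kilo, november}

From (2): quebec ∈ Y.
(3) (exactly one): romeo ∈ Z.
(5) (exactly one): bravo ∈ V.
(1): kilo ∉ Z.
(4): only 3 candidates remain for Q, so all are in.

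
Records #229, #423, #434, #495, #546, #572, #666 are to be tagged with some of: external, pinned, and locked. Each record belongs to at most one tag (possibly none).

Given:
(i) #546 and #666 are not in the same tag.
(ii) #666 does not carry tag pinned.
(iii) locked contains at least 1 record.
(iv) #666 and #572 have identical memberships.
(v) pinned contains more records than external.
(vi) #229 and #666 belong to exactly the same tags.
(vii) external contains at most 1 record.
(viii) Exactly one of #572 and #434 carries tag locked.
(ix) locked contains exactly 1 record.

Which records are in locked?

locked = {#434}

From (ii): #666 ∉ pinned.
(iv): #572 matches #666: #572 ∉ pinned.
(vi): #229 matches #666: #229 ∉ pinned.
Suppose #229 ∈ locked: no assignment then satisfies all the clues, so #229 ∉ locked.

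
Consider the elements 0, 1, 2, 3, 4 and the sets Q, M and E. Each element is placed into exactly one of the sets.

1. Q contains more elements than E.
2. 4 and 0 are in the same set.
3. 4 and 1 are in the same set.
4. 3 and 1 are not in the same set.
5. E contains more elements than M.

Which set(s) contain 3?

3: E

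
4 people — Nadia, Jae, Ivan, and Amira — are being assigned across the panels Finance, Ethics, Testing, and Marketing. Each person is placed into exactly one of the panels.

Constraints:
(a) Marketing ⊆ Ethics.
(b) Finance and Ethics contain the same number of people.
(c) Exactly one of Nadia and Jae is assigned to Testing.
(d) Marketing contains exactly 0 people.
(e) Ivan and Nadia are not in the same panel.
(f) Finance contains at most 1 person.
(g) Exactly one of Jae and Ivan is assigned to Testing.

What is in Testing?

Testing = {Amira, Jae}

(d): Marketing already has 0, so the rest are out.
Suppose Nadia ∈ Testing: no assignment then satisfies all the clues, so Nadia ∉ Testing.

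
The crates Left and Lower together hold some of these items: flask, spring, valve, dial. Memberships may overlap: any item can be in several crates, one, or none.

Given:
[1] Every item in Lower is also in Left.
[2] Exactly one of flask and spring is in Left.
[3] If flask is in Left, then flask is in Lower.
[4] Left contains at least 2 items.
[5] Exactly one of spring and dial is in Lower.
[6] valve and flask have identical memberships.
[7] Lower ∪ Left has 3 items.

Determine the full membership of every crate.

Left = {dial, flask, valve}; Lower = {dial, flask, valve}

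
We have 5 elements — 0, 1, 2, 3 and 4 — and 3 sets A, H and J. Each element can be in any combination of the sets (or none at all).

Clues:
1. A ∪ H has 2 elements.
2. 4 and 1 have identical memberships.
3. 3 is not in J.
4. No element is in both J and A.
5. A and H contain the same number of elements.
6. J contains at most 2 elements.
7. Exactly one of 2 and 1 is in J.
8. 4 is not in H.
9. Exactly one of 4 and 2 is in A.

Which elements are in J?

J = {1, 4}

From (3): 3 ∉ J.
From (8): 4 ∉ H.
(2): 1 matches 4: 1 ∉ H.
Suppose 0 ∈ J: no assignment then satisfies all the clues, so 0 ∉ J.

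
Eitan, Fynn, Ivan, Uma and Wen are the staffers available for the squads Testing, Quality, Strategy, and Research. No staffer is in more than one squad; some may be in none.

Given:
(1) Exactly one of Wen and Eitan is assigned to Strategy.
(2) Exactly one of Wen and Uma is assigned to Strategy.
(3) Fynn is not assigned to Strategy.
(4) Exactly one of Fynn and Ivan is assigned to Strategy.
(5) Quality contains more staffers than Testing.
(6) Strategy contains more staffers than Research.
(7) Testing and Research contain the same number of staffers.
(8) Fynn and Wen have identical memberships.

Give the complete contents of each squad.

From (3): Fynn ∉ Strategy.
(4) (exactly one): Ivan ∈ Strategy.
(8): Wen matches Fynn: Wen ∉ Strategy.
(1) (exactly one): Eitan ∈ Strategy.
(2) (exactly one): Uma ∈ Strategy.
Suppose Fynn ∈ Testing: no assignment then satisfies all the clues, so Fynn ∉ Testing.

Testing = {}; Quality = {Fynn, Wen}; Strategy = {Eitan, Ivan, Uma}; Research = {}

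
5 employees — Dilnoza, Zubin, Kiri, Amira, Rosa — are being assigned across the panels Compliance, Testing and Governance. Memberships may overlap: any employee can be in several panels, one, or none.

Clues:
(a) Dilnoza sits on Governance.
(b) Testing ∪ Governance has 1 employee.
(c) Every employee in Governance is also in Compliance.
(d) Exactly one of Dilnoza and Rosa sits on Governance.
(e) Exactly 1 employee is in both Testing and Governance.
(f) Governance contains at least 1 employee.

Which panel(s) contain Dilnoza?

From (a): Dilnoza ∈ Governance.
(c) with Dilnoza ∈ Governance: Dilnoza ∈ Compliance.
(d) (exactly one): Rosa ∉ Governance.
Suppose Dilnoza ∉ Testing: no assignment then satisfies all the clues, so Dilnoza ∈ Testing.

Dilnoza: Compliance, Governance, Testing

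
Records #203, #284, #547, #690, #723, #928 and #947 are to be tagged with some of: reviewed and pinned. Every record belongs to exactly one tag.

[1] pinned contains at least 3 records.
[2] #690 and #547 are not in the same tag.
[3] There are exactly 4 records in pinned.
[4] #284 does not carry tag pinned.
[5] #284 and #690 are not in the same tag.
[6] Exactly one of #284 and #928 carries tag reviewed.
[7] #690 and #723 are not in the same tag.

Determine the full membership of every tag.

reviewed = {#284, #547, #723}; pinned = {#203, #690, #928, #947}

From (4): #284 ∉ pinned.
Only one tag left: #284 ∈ reviewed.
(5): #690 ∉ reviewed.
(6) (exactly one): #928 ∉ reviewed.
Only one tag left: #690 ∈ pinned.
Only one tag left: #928 ∈ pinned.
(2): #547 ∉ pinned.
(7): #723 ∉ pinned.
Only one tag left: #547 ∈ reviewed.
Only one tag left: #723 ∈ reviewed.
(3): only 4 candidates remain for pinned, so all are in.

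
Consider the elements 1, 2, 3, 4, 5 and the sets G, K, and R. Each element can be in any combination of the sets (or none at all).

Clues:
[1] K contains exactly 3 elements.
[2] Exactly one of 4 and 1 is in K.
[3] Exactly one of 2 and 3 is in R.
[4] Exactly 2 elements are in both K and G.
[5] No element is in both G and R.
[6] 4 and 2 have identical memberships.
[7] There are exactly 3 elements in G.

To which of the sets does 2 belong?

2: G, K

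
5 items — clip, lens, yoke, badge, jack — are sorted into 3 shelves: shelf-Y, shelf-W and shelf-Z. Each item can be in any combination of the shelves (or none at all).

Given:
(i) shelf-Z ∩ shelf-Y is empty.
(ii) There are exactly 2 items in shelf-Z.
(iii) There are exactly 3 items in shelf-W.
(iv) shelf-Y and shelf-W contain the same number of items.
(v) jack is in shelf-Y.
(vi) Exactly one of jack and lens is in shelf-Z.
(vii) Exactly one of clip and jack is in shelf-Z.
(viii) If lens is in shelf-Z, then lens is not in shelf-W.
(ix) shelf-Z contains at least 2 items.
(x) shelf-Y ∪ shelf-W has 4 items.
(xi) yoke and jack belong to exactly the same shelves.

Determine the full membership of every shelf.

shelf-Y = {badge, jack, yoke}; shelf-W = {clip, jack, yoke}; shelf-Z = {clip, lens}

From (v): jack ∈ shelf-Y.
(i) (disjoint): jack ∉ shelf-Z.
(vi) (exactly one): lens ∈ shelf-Z.
(vii) (exactly one): clip ∈ shelf-Z.
(viii): lens ∉ shelf-W.
(xi): yoke matches jack: yoke ∈ shelf-Y.
(xi): yoke matches jack: yoke ∉ shelf-Z.
(i) (disjoint): clip ∉ shelf-Y.
(i) (disjoint): lens ∉ shelf-Y.
(ii): shelf-Z already has 2, so the rest are out.
Suppose clip ∉ shelf-W: no assignment then satisfies all the clues, so clip ∈ shelf-W.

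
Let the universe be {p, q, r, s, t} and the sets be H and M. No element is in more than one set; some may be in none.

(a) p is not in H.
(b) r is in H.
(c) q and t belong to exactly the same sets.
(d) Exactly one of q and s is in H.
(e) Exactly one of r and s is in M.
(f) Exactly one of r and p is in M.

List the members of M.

M = {p, s}

From (a): p ∉ H.
From (b): r ∈ H.
(e) (exactly one): s ∈ M.
(f) (exactly one): p ∈ M.
(d) (exactly one): q ∈ H.
(c): t matches q: t ∈ H.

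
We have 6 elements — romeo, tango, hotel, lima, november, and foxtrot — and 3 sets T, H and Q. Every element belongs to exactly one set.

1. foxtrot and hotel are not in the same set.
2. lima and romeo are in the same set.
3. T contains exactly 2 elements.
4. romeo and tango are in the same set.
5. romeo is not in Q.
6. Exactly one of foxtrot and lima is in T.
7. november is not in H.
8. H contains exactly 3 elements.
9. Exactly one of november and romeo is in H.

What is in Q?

From (5): romeo ∉ Q.
From (7): november ∉ H.
(2): lima matches romeo: lima ∉ Q.
(4): tango matches romeo: tango ∉ Q.
(9) (exactly one): romeo ∈ H.
(2): lima matches romeo: lima ∉ T.
(2): lima matches romeo: lima ∈ H.
(4): tango matches romeo: tango ∉ T.
(4): tango matches romeo: tango ∈ H.
(6) (exactly one): foxtrot ∈ T.
(8): H already has 3, so the rest are out.
Only one set left: hotel ∈ Q.

Q = {hotel}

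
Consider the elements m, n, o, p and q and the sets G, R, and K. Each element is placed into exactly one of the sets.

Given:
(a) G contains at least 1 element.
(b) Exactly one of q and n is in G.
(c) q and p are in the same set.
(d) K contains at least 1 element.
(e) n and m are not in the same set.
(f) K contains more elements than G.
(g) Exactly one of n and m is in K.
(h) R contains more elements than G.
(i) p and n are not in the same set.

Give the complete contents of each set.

G = {n}; R = {p, q}; K = {m, o}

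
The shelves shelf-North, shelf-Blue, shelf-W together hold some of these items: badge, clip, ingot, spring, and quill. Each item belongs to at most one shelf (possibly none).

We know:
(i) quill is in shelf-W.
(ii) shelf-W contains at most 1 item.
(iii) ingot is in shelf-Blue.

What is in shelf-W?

shelf-W = {quill}

From (i): quill ∈ shelf-W.
From (iii): ingot ∈ shelf-Blue.
(ii): shelf-W already has 1, so the rest are out.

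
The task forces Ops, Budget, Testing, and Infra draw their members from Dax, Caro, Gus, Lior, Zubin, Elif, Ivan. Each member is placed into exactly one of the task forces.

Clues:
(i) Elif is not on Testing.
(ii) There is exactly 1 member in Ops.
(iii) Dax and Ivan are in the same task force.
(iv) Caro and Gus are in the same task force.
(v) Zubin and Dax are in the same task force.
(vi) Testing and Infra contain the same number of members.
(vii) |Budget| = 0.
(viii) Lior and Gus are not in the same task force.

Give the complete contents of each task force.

Ops = {Lior}; Budget = {}; Testing = {Dax, Ivan, Zubin}; Infra = {Caro, Elif, Gus}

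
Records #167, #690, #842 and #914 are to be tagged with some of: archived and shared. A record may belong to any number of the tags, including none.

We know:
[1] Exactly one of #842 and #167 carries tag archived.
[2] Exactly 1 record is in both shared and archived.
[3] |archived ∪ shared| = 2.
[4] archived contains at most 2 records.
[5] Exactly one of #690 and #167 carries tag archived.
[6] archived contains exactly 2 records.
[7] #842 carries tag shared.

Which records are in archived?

archived = {#690, #842}

From (7): #842 ∈ shared.
Suppose #167 ∈ archived: no assignment then satisfies all the clues, so #167 ∉ archived.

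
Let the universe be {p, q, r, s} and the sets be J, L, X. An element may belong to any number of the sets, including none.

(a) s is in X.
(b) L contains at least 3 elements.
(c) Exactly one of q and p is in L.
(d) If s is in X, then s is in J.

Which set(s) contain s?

From (a): s ∈ X.
(d): s ∈ J.
Suppose s ∉ L: no assignment then satisfies all the clues, so s ∈ L.

s: J, L, X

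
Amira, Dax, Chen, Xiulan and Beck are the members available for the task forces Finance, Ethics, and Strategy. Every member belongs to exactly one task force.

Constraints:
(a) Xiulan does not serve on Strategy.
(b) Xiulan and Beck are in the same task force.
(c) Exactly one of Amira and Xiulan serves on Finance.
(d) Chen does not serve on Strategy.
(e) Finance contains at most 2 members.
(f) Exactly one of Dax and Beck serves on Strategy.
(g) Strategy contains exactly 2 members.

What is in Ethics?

From (a): Xiulan ∉ Strategy.
From (d): Chen ∉ Strategy.
(b): Beck matches Xiulan: Beck ∉ Strategy.
(f) (exactly one): Dax ∈ Strategy.
(g): only 2 candidates remain for Strategy, so all are in.
(c) (exactly one): Xiulan ∈ Finance.
(b): Beck matches Xiulan: Beck ∈ Finance.
(e): Finance already has 2, so the rest are out.
Only one task force left: Chen ∈ Ethics.

Ethics = {Chen}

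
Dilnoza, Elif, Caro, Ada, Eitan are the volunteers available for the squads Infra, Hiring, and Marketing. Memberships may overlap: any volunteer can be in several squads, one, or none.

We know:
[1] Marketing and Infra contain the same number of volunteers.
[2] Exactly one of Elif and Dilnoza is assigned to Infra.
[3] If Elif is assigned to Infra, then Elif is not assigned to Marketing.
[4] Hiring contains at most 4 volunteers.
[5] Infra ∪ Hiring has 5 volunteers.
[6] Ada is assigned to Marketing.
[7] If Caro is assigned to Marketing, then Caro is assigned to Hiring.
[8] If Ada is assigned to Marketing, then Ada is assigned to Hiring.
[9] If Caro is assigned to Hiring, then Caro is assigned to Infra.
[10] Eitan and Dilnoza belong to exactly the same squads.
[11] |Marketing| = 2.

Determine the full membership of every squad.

Infra = {Caro, Elif}; Hiring = {Ada, Caro, Dilnoza, Eitan}; Marketing = {Ada, Caro}

From (6): Ada ∈ Marketing.
(8): Ada ∈ Hiring.
Suppose Dilnoza ∈ Infra: no assignment then satisfies all the clues, so Dilnoza ∉ Infra.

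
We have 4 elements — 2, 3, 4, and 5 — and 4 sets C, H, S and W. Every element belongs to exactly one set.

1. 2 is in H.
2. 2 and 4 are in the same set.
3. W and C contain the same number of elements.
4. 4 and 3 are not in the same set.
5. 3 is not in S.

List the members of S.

S = {}

From (1): 2 ∈ H.
From (5): 3 ∉ S.
(2): 4 matches 2: 4 ∉ C.
(2): 4 matches 2: 4 ∈ H.
(4): 3 ∉ H.
Suppose 5 ∈ S: no assignment then satisfies all the clues, so 5 ∉ S.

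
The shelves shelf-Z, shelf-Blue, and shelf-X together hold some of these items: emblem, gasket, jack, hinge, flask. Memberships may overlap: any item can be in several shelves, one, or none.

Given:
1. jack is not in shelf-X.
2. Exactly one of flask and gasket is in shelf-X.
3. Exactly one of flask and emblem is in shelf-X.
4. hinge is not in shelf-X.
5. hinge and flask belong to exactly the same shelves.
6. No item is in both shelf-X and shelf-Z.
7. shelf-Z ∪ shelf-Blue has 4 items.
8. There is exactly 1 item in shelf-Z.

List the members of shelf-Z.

shelf-Z = {jack}

From (1): jack ∉ shelf-X.
From (4): hinge ∉ shelf-X.
(5): flask matches hinge: flask ∉ shelf-X.
(2) (exactly one): gasket ∈ shelf-X.
(3) (exactly one): emblem ∈ shelf-X.
(6) (disjoint): emblem ∉ shelf-Z.
(6) (disjoint): gasket ∉ shelf-Z.
Suppose jack ∉ shelf-Z: no assignment then satisfies all the clues, so jack ∈ shelf-Z.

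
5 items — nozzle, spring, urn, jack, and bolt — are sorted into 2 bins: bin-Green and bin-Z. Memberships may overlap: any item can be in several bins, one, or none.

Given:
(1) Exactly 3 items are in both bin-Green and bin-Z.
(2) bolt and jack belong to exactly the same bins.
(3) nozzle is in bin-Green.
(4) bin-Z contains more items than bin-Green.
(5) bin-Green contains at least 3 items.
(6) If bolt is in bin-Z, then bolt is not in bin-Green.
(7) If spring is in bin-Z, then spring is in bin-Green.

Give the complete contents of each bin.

bin-Green = {nozzle, spring, urn}; bin-Z = {bolt, jack, nozzle, spring, urn}

From (3): nozzle ∈ bin-Green.
Suppose nozzle ∉ bin-Z: no assignment then satisfies all the clues, so nozzle ∈ bin-Z.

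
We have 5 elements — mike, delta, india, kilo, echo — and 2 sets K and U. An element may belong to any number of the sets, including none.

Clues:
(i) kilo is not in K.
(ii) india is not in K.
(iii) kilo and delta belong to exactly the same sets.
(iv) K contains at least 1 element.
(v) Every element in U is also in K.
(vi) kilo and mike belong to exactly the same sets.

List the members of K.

From (i): kilo ∉ K.
From (ii): india ∉ K.
(iii): delta matches kilo: delta ∉ K.
(v) contrapositive: delta ∉ U.
(v) contrapositive: india ∉ U.
(v) contrapositive: kilo ∉ U.
(vi): mike matches kilo: mike ∉ K.
(vi): mike matches kilo: mike ∉ U.
(iv): only 1 candidates remain for K, so all are in.

K = {echo}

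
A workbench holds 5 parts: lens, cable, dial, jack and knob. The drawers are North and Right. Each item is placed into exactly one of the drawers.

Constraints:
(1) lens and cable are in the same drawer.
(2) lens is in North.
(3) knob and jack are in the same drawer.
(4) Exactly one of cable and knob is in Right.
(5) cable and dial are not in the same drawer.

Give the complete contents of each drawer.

From (2): lens ∈ North.
(1): cable matches lens: cable ∈ North.
(4) (exactly one): knob ∈ Right.
(5): dial ∉ North.
Only one drawer left: dial ∈ Right.
(3): jack matches knob: jack ∉ North.
(3): jack matches knob: jack ∈ Right.

North = {cable, lens}; Right = {dial, jack, knob}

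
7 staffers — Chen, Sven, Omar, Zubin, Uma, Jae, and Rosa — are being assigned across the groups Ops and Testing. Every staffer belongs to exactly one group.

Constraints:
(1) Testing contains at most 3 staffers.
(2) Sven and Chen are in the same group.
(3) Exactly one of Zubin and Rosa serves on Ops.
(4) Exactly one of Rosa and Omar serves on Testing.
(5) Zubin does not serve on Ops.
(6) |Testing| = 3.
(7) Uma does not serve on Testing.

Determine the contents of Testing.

From (5): Zubin ∉ Ops.
From (7): Uma ∉ Testing.
(3) (exactly one): Rosa ∈ Ops.
(4) (exactly one): Omar ∈ Testing.
Only one group left: Zubin ∈ Testing.
Only one group left: Uma ∈ Ops.
Suppose Chen ∈ Testing: no assignment then satisfies all the clues, so Chen ∉ Testing.

Testing = {Jae, Omar, Zubin}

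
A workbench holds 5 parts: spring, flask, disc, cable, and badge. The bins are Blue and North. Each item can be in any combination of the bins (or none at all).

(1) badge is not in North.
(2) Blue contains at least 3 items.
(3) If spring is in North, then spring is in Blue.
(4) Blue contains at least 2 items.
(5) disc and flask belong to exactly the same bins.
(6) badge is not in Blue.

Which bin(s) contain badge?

From (1): badge ∉ North.
From (6): badge ∉ Blue.

badge: none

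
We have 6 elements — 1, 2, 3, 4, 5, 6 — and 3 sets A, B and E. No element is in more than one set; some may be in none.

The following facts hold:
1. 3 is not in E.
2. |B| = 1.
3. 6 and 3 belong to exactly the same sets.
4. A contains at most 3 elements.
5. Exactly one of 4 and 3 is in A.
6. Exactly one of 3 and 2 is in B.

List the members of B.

B = {2}

From (1): 3 ∉ E.
(3): 6 matches 3: 6 ∉ E.
Suppose 1 ∈ B: no assignment then satisfies all the clues, so 1 ∉ B.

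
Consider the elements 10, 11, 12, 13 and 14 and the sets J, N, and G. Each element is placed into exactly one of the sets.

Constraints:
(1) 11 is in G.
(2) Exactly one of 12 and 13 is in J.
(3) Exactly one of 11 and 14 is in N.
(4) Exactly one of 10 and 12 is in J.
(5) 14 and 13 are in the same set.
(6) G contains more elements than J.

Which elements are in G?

From (1): 11 ∈ G.
(3) (exactly one): 14 ∈ N.
(5): 13 matches 14: 13 ∉ J.
(5): 13 matches 14: 13 ∈ N.
(2) (exactly one): 12 ∈ J.
(4) (exactly one): 10 ∉ J.
Suppose 10 ∉ G: no assignment then satisfies all the clues, so 10 ∈ G.

G = {10, 11}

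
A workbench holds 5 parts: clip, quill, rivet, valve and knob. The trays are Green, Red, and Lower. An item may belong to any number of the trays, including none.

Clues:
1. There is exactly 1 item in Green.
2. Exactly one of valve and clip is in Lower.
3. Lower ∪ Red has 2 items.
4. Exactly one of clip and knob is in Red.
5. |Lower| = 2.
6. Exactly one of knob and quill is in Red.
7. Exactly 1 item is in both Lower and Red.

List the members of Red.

Red = {knob}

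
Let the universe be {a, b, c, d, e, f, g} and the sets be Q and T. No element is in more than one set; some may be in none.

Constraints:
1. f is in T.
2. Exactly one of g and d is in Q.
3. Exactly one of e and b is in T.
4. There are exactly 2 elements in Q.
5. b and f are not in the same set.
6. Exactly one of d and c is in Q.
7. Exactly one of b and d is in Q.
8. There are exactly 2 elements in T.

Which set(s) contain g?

g: none

From (1): f ∈ T.
(5): b ∉ T.
(3) (exactly one): e ∈ T.
(8): T already has 2, so the rest are out.
Suppose g ∈ Q: no assignment then satisfies all the clues, so g ∉ Q.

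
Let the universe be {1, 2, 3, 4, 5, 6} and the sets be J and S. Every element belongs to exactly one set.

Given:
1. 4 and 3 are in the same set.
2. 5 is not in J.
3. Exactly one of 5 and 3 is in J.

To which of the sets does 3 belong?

3: J

From (2): 5 ∉ J.
(3) (exactly one): 3 ∈ J.
Only one set left: 5 ∈ S.
(1): 4 matches 3: 4 ∈ J.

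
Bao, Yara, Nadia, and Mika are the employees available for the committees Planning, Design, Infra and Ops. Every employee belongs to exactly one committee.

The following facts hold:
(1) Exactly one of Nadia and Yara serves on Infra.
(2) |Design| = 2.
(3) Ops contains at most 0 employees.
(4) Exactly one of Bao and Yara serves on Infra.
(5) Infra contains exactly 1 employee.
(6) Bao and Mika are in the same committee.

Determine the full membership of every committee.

Planning = {Nadia}; Design = {Bao, Mika}; Infra = {Yara}; Ops = {}

(3): Ops already has 0, so the rest are out.
Suppose Bao ∈ Planning: no assignment then satisfies all the clues, so Bao ∉ Planning.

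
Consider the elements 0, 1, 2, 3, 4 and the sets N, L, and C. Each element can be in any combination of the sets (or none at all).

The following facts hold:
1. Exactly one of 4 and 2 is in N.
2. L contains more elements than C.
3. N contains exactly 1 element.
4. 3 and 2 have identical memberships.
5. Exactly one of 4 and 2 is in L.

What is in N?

N = {4}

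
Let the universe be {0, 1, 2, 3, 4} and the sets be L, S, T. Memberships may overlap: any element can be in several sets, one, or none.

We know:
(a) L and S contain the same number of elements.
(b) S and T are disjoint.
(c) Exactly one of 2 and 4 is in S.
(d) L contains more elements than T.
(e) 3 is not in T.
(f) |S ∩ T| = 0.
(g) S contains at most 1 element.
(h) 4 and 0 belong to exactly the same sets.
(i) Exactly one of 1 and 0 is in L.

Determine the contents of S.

S = {2}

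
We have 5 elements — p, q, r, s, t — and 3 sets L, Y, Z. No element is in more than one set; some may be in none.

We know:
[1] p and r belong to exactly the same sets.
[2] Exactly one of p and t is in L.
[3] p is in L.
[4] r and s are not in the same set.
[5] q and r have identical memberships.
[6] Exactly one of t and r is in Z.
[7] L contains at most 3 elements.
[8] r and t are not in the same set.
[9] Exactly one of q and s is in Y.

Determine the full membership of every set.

From (3): p ∈ L.
(1): r matches p: r ∈ L.
(2) (exactly one): t ∉ L.
(4): s ∉ L.
(5): q matches r: q ∈ L.
(6) (exactly one): t ∈ Z.
(9) (exactly one): s ∈ Y.

L = {p, q, r}; Y = {s}; Z = {t}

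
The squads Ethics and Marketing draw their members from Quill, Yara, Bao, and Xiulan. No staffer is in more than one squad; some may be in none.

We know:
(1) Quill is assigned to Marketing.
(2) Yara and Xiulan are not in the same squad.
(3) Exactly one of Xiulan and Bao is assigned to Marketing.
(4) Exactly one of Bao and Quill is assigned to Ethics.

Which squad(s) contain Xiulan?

From (1): Quill ∈ Marketing.
(4) (exactly one): Bao ∈ Ethics.
(3) (exactly one): Xiulan ∈ Marketing.
(2): Yara ∉ Marketing.

Xiulan: Marketing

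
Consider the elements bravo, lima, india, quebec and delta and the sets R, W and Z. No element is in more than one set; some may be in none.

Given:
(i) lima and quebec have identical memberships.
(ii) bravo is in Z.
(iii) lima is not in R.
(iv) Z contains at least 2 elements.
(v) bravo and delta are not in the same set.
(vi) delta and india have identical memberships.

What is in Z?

Z = {bravo, lima, quebec}

From (ii): bravo ∈ Z.
From (iii): lima ∉ R.
(i): quebec matches lima: quebec ∉ R.
(v): delta ∉ Z.
(vi): india matches delta: india ∉ Z.
Suppose lima ∉ Z: no assignment then satisfies all the clues, so lima ∈ Z.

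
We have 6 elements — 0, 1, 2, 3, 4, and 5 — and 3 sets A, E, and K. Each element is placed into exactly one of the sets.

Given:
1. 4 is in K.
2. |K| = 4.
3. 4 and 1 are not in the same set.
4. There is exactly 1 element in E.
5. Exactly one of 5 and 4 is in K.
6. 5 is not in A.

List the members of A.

From (1): 4 ∈ K.
From (6): 5 ∉ A.
(3): 1 ∉ K.
(5) (exactly one): 5 ∉ K.
Only one set left: 5 ∈ E.
(2): only 4 candidates remain for K, so all are in.
(4): E already has 1, so the rest are out.
Only one set left: 1 ∈ A.

A = {1}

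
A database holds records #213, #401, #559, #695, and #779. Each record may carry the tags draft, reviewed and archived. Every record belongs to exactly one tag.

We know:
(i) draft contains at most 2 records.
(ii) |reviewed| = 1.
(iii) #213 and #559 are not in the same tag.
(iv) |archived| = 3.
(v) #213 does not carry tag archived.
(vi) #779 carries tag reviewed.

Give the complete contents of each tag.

From (v): #213 ∉ archived.
From (vi): #779 ∈ reviewed.
(ii): reviewed already has 1, so the rest are out.
(iv): only 3 candidates remain for archived, so all are in.
Only one tag left: #213 ∈ draft.

draft = {#213}; reviewed = {#779}; archived = {#401, #559, #695}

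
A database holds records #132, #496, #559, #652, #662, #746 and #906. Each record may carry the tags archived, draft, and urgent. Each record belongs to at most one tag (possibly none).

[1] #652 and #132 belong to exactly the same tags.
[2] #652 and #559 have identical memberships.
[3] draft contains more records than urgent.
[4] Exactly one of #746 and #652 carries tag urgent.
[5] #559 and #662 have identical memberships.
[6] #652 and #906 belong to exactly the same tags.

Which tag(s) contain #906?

#906: draft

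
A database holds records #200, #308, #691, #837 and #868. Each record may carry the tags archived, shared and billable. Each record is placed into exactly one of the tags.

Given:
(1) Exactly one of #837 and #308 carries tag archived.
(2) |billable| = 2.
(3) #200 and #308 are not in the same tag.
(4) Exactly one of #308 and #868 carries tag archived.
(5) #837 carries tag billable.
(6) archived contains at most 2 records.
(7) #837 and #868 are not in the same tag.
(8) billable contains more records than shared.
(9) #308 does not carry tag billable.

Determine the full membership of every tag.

archived = {#308, #691}; shared = {#868}; billable = {#200, #837}

From (5): #837 ∈ billable.
From (9): #308 ∉ billable.
(1) (exactly one): #308 ∈ archived.
(3): #200 ∉ archived.
(4) (exactly one): #868 ∉ archived.
(7): #868 ∉ billable.
Only one tag left: #868 ∈ shared.
Suppose #200 ∈ shared: no assignment then satisfies all the clues, so #200 ∉ shared.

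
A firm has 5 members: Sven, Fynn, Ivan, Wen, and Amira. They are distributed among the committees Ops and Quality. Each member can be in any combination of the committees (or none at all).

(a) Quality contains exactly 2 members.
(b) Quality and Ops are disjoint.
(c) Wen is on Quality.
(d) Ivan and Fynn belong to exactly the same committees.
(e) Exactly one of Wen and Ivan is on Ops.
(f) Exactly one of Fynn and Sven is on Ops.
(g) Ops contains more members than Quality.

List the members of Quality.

Quality = {Sven, Wen}

From (c): Wen ∈ Quality.
(b) (disjoint): Wen ∉ Ops.
(e) (exactly one): Ivan ∈ Ops.
(b) (disjoint): Ivan ∉ Quality.
(d): Fynn matches Ivan: Fynn ∈ Ops.
(d): Fynn matches Ivan: Fynn ∉ Quality.
(f) (exactly one): Sven ∉ Ops.
Suppose Sven ∉ Quality: no assignment then satisfies all the clues, so Sven ∈ Quality.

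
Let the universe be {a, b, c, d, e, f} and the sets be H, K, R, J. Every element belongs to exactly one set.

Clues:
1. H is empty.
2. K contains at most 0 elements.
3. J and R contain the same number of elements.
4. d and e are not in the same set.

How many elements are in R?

3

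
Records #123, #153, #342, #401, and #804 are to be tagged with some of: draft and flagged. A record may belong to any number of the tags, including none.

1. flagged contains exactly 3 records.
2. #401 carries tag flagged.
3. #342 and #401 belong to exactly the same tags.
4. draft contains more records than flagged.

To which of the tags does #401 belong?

From (2): #401 ∈ flagged.
(3): #342 matches #401: #342 ∈ flagged.
Suppose #401 ∉ draft: no assignment then satisfies all the clues, so #401 ∈ draft.

#401: draft, flagged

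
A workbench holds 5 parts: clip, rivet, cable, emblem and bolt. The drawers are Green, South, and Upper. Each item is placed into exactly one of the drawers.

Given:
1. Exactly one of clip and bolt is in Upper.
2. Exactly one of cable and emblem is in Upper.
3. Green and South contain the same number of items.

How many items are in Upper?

3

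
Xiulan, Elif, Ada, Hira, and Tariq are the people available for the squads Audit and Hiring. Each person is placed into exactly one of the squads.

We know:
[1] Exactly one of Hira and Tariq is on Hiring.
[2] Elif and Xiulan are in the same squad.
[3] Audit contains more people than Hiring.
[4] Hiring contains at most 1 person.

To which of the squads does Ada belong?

Ada: Audit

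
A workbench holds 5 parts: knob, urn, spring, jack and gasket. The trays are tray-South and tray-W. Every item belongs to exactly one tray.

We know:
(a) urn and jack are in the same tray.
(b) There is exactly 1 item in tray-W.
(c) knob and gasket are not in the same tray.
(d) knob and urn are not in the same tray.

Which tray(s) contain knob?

knob: tray-W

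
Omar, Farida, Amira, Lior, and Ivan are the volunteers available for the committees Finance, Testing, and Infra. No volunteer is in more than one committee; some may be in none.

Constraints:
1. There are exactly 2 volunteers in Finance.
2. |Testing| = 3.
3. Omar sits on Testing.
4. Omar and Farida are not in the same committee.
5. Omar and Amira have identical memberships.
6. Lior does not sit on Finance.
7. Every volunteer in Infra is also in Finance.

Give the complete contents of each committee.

Finance = {Farida, Ivan}; Testing = {Amira, Lior, Omar}; Infra = {}

From (3): Omar ∈ Testing.
From (6): Lior ∉ Finance.
(4): Farida ∉ Testing.
(5): Amira matches Omar: Amira ∉ Finance.
(5): Amira matches Omar: Amira ∈ Testing.
(7) contrapositive: Lior ∉ Infra.
(1): only 2 candidates remain for Finance, so all are in.
(2): only 3 candidates remain for Testing, so all are in.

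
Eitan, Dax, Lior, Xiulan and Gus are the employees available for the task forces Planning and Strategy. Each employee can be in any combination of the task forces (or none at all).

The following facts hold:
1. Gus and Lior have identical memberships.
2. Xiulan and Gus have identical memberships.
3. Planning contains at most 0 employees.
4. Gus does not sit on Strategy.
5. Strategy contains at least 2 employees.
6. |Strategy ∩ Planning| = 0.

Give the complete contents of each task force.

From (4): Gus ∉ Strategy.
(1): Lior matches Gus: Lior ∉ Strategy.
(2): Xiulan matches Gus: Xiulan ∉ Strategy.
(3): Planning already has 0, so the rest are out.
(5): only 2 candidates remain for Strategy, so all are in.

Planning = {}; Strategy = {Dax, Eitan}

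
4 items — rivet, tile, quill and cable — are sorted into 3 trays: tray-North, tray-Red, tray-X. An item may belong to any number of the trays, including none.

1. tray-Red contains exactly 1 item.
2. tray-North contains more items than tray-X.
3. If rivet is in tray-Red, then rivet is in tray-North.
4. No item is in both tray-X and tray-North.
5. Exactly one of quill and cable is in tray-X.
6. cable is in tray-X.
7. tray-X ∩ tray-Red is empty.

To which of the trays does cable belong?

From (6): cable ∈ tray-X.
(4) (disjoint): cable ∉ tray-North.
(5) (exactly one): quill ∉ tray-X.
(7) (disjoint): cable ∉ tray-Red.

cable: tray-X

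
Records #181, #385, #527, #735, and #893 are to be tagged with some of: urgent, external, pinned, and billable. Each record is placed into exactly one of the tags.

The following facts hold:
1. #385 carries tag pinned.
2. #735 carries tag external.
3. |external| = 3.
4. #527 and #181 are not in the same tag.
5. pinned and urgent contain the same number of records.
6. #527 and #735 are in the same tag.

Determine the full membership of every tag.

urgent = {#181}; external = {#527, #735, #893}; pinned = {#385}; billable = {}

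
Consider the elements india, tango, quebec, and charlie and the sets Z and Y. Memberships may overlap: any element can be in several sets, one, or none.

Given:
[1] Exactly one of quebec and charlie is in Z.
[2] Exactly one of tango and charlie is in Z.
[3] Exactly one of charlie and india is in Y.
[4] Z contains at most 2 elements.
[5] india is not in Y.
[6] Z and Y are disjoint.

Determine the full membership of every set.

Z = {quebec, tango}; Y = {charlie}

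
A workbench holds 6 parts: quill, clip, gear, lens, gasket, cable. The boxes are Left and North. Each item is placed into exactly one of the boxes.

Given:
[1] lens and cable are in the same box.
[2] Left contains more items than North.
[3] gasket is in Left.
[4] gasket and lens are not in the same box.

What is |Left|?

From (3): gasket ∈ Left.
(4): lens ∉ Left.
Only one box left: lens ∈ North.
(1): cable matches lens: cable ∉ Left.
(1): cable matches lens: cable ∈ North.
Suppose quill ∉ Left: no assignment then satisfies all the clues, so quill ∈ Left.

4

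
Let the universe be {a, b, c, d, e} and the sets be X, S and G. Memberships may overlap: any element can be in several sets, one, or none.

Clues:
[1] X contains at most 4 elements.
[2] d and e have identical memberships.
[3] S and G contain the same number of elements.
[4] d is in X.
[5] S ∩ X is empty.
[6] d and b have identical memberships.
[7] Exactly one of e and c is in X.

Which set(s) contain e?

e: X

From (4): d ∈ X.
(2): e matches d: e ∈ X.
(5) (disjoint): d ∉ S.
(5) (disjoint): e ∉ S.
(6): b matches d: b ∈ X.
(6): b matches d: b ∉ S.
(7) (exactly one): c ∉ X.
Suppose e ∈ G: no assignment then satisfies all the clues, so e ∉ G.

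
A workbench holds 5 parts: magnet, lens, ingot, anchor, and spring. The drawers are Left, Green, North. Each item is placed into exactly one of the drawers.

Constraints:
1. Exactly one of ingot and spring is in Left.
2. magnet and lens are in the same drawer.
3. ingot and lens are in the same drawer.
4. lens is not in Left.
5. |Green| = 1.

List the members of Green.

Green = {anchor}

From (4): lens ∉ Left.
(2): magnet matches lens: magnet ∉ Left.
(3): ingot matches lens: ingot ∉ Left.
(1) (exactly one): spring ∈ Left.
Suppose magnet ∈ Green: no assignment then satisfies all the clues, so magnet ∉ Green.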